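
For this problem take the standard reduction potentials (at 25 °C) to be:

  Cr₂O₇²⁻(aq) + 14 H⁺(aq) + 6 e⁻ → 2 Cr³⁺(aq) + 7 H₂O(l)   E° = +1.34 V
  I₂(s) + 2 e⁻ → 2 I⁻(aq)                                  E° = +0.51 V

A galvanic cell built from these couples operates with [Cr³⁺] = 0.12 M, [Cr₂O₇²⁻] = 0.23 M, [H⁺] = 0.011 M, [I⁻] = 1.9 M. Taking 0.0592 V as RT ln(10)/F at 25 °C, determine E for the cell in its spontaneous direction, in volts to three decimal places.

Cr₂O₇²⁻/Cr³⁺ is the cathode (higher E°), I₂/I⁻ the anode: E°cell = +1.34 − (+0.51) = +0.83 V, n = 6.
Overall: Cr₂O₇²⁻(aq) + 14 H⁺(aq) + 6 I⁻(aq) → 2 Cr³⁺(aq) + 7 H₂O(l) + 3 I₂(s)
Q = [Cr³⁺]^2 / ([Cr₂O₇²⁻]·[H⁺]^14·[I⁻]^6); log Q = 24.545.
E = E° − (0.0592/n) log Q = +0.83 − (0.0592/6)(24.545) = +0.588 V.

+0.588 V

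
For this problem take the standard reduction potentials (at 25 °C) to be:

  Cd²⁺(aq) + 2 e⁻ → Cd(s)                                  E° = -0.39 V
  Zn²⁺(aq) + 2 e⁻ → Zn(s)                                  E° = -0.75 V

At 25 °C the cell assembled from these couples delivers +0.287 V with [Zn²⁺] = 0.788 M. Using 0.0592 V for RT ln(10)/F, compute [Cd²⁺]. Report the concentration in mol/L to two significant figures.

Cd²⁺/Cd is the cathode, Zn²⁺/Zn the anode: E°cell = +0.36 V, n = 2.
Overall reaction: Cd²⁺(aq) + Zn(s) → Cd(s) + Zn²⁺(aq); Q = [Zn²⁺]^1/[Cd²⁺]^1.
From E = E° − (0.0592/n) log Q: log Q = (E° − E)·n/0.0592 = (+0.36 − (+0.287))·2/0.0592 = 2.4662.
So 1·log[Cd²⁺] = 1·log(0.788) − log Q = -0.1035 − (2.4662) = -2.5697; [Cd²⁺] = 10^(-2.5697) ≈ 0.0027 M.

0.0027 M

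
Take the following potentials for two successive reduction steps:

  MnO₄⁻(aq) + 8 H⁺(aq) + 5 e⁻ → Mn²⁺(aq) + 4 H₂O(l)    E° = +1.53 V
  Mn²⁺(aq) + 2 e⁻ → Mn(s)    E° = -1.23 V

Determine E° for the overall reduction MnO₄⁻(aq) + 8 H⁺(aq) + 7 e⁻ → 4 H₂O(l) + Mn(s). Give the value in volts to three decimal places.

Adding the free-energy changes (−nFE°) of the two steps gives −n₃FE°₃ = −n₁FE°₁ − n₂FE°₂.
E°₃ = (5×+1.53 + 2×-1.23) / 7 = (+5.190) / 7 = +0.741 V.

+0.741 V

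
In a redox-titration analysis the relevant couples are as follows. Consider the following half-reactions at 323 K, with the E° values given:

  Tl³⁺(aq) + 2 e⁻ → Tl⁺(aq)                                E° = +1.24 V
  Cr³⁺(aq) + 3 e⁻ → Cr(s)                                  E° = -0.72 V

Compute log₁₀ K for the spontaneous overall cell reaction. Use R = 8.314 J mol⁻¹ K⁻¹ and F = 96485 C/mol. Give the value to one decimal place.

Cathode: Tl³⁺/Tl⁺; anode: Cr³⁺/Cr. E°cell = (+1.24) − (-0.72) = +1.96 V, with n = 6.
ΔG° = −nFE° = −RT ln K, so ln K = nFE°/(RT) = (6)(96485)(+1.96) / ((8.314)(323)) = 422.527.
log₁₀ K = 422.527 / ln 10 = 183.5.

183.5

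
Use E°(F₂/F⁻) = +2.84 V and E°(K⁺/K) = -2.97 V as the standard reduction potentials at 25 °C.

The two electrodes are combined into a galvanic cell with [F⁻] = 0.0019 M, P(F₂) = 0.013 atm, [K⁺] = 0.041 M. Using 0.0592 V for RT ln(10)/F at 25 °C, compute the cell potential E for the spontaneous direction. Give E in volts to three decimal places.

+5.997 V

F₂/F⁻ is the cathode (higher E°), K⁺/K the anode: E°cell = +2.84 − (-2.97) = +5.81 V, n = 2.
Overall: F₂(g) + 2 K(s) → 2 F⁻(aq) + 2 K⁺(aq)
Q = [F⁻]^2·[K⁺]^2 / (P(F₂)); log Q = -6.331.
E = E° − (0.0592/n) log Q = +5.81 − (0.0592/2)(-6.331) = +5.997 V.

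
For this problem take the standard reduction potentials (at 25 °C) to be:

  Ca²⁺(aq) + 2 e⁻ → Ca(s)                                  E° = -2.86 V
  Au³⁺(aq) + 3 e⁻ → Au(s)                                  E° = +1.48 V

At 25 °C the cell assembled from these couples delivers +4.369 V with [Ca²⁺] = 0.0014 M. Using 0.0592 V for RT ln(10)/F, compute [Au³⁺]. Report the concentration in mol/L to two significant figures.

Au³⁺/Au is the cathode, Ca²⁺/Ca the anode: E°cell = +4.34 V, n = 6.
Overall reaction: 2 Au³⁺(aq) + 3 Ca(s) → 2 Au(s) + 3 Ca²⁺(aq); Q = [Ca²⁺]^3/[Au³⁺]^2.
From E = E° − (0.0592/n) log Q: log Q = (E° − E)·n/0.0592 = (+4.34 − (+4.369))·6/0.0592 = -2.9392.
So 2·log[Au³⁺] = 3·log(0.0014) − log Q = -8.5616 − (-2.9392) = -5.6224; log[Au³⁺] = -5.6224 / 2 = -2.8112; [Au³⁺] = 10^(-2.8112) ≈ 0.0015 M.

0.0015 M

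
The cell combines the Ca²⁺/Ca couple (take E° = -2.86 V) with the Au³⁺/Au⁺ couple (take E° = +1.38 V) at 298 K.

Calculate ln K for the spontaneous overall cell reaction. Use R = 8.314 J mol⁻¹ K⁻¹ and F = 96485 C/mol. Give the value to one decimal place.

Cathode: Au³⁺/Au⁺; anode: Ca²⁺/Ca. E°cell = (+1.38) − (-2.86) = +4.24 V, with n = 2.
ΔG° = −nFE° = −RT ln K, so ln K = nFE°/(RT) = (2)(96485)(+4.24) / ((8.314)(298)) = 330.240.

330.2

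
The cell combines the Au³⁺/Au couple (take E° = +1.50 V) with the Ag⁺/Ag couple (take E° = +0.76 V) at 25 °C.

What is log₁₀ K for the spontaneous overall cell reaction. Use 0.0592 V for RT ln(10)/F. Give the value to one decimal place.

37.5

Cathode: Au³⁺/Au; anode: Ag⁺/Ag. E°cell = +0.74 V, n = 3.
log K = nE°cell / 0.0592 = (3)(+0.74) / 0.0592 = 37.5.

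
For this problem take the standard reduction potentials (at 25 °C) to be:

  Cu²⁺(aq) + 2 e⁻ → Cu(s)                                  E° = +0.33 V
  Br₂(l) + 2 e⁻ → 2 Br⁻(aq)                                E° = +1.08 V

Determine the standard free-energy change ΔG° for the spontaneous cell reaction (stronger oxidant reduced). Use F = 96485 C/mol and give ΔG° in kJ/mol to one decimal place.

Br₂/Br⁻ (E° = +1.08 V) is the cathode; Cu²⁺/Cu (E° = +0.33 V) is the anode, so E°cell = +0.75 V.
Balancing electrons gives n = 2 (lcm of 2 and 2).
ΔG° = −nFE° = −(2)(96485)(+0.75) = -144,728 J = -144.7 kJ/mol.

-144.7 kJ/mol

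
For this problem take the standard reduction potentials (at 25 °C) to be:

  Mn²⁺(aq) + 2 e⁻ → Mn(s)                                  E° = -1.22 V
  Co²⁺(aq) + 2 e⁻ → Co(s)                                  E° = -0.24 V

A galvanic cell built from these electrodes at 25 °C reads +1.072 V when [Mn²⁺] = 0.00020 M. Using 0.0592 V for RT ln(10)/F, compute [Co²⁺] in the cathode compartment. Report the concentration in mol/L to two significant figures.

0.26 M

Co²⁺/Co is the cathode, Mn²⁺/Mn the anode: E°cell = +0.98 V, n = 2.
Overall reaction: Co²⁺(aq) + Mn(s) → Co(s) + Mn²⁺(aq); Q = [Mn²⁺]^1/[Co²⁺]^1.
From E = E° − (0.0592/n) log Q: log Q = (E° − E)·n/0.0592 = (+0.98 − (+1.072))·2/0.0592 = -3.1081.
So 1·log[Co²⁺] = 1·log(0.0002) − log Q = -3.6990 − (-3.1081) = -0.5909; [Co²⁺] = 10^(-0.5909) ≈ 0.26 M.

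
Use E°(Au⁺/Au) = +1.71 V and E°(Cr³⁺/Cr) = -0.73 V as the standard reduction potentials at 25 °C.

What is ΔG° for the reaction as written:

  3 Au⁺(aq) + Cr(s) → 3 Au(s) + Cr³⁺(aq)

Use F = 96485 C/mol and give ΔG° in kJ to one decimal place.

As written, Au⁺/Au is reduced (cathode) and Cr³⁺/Cr is oxidised (anode), so E°cell = (+1.71) − (-0.73) = +2.44 V.
Balancing electrons gives n = 3.
ΔG° = −nFE° = −(3)(96485)(+2.44) = -706,270 J = -706.3 kJ.

-706.3 kJ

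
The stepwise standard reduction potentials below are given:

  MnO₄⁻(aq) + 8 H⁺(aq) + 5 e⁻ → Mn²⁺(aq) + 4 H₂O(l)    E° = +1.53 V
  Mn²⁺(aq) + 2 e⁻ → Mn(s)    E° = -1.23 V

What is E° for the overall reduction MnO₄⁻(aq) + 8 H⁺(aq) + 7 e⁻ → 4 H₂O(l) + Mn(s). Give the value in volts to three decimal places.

+0.741 V

Since ΔG° = −nFE° is additive over sequential reductions, n₃E°₃ = n₁E°₁ + n₂E°₂.
E°₃ = (5×+1.53 + 2×-1.23) / 7 = (+5.190) / 7 = +0.741 V.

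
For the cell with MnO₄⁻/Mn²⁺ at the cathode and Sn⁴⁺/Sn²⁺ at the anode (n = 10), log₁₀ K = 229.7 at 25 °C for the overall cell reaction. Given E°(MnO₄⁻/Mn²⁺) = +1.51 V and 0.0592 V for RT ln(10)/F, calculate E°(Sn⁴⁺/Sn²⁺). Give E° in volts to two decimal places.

E°cell = (0.0592/n)·log K = (0.0592/10)(229.7) = +1.360 V.
Since MnO₄⁻/Mn²⁺ is the cathode and Sn⁴⁺/Sn²⁺ the anode, E°cell = E°(MnO₄⁻/Mn²⁺) − E°(Sn⁴⁺/Sn²⁺).
So E°(Sn⁴⁺/Sn²⁺) = E°(MnO₄⁻/Mn²⁺) − E°cell = (+1.51) − (+1.360) = +0.15 V.

+0.15 V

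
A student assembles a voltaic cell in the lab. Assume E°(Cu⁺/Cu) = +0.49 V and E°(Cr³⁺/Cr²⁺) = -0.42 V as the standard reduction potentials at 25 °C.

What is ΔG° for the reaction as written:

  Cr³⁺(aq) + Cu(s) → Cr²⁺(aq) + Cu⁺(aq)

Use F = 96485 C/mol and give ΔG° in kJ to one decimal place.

+87.8 kJ

As written, Cr³⁺/Cr²⁺ is reduced (cathode) and Cu⁺/Cu is oxidised (anode), so E°cell = (-0.42) − (+0.49) = -0.91 V.
Balancing electrons gives n = 1.
ΔG° = −nFE° = −(1)(96485)(-0.91) = 87,801 J = +87.8 kJ.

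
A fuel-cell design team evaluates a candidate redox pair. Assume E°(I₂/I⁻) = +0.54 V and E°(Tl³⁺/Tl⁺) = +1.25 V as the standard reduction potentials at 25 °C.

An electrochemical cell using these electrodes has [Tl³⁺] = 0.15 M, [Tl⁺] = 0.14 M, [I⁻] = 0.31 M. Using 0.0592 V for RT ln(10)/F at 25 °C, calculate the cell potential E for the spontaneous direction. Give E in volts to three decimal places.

+0.681 V

Tl³⁺/Tl⁺ is the cathode (higher E°), I₂/I⁻ the anode: E°cell = +1.25 − (+0.54) = +0.71 V, n = 2.
Overall: Tl³⁺(aq) + 2 I⁻(aq) → Tl⁺(aq) + I₂(s)
Q = [Tl⁺] / ([Tl³⁺]·[I⁻]^2); log Q = 0.987.
E = E° − (0.0592/n) log Q = +0.71 − (0.0592/2)(0.987) = +0.681 V.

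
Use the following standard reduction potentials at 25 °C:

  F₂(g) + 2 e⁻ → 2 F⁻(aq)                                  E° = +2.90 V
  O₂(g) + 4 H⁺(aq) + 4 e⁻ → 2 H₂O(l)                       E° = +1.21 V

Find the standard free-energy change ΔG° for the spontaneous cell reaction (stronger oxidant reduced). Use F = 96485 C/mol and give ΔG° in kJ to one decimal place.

F₂/F⁻ (E° = +2.90 V) is the cathode; O₂/H₂O (E° = +1.21 V) is the anode, so E°cell = +1.69 V.
Balancing electrons gives n = 4 (lcm of 2 and 4).
ΔG° = −nFE° = −(4)(96485)(+1.69) = -652,239 J = -652.2 kJ.

-652.2 kJ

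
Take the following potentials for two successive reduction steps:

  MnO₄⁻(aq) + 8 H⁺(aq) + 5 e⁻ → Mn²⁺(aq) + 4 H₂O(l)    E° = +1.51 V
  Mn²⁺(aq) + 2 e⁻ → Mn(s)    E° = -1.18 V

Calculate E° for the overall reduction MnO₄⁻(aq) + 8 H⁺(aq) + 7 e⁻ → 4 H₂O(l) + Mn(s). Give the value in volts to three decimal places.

+0.741 V

Since ΔG° = −nFE° is additive over sequential reductions, n₃E°₃ = n₁E°₁ + n₂E°₂.
E°₃ = (5×+1.51 + 2×-1.18) / 7 = (+5.190) / 7 = +0.741 V.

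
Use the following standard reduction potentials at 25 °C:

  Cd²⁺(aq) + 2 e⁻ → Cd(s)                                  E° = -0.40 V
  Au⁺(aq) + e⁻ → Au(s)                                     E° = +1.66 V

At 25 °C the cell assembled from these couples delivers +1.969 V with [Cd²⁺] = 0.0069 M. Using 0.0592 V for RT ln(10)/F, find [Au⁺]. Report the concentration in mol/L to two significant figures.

Au⁺/Au is the cathode, Cd²⁺/Cd the anode: E°cell = +2.06 V, n = 2.
Overall reaction: 2 Au⁺(aq) + Cd(s) → 2 Au(s) + Cd²⁺(aq); Q = [Cd²⁺]^1/[Au⁺]^2.
From E = E° − (0.0592/n) log Q: log Q = (E° − E)·n/0.0592 = (+2.06 − (+1.969))·2/0.0592 = 3.0743.
So 2·log[Au⁺] = 1·log(0.0069) − log Q = -2.1612 − (3.0743) = -5.2355; log[Au⁺] = -5.2355 / 2 = -2.6178; [Au⁺] = 10^(-2.6178) ≈ 0.0024 M.

0.0024 M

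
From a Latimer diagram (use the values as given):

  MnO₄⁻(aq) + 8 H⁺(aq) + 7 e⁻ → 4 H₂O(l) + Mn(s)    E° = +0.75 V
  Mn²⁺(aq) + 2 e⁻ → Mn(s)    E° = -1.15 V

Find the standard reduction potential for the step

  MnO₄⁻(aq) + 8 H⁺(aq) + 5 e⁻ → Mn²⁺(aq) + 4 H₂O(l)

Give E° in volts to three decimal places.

Sequential free energies add, so n₃E°₃ = n₁E°₁ + n₂E°₂.
With n₃ = 7, and the known step contributing 2×(-1.15) V, the unknown satisfies 5·E° = 7×(+0.75) − 2×(-1.15) = +7.550.
E° = +7.550 / 5 = +1.510 V.

+1.510 V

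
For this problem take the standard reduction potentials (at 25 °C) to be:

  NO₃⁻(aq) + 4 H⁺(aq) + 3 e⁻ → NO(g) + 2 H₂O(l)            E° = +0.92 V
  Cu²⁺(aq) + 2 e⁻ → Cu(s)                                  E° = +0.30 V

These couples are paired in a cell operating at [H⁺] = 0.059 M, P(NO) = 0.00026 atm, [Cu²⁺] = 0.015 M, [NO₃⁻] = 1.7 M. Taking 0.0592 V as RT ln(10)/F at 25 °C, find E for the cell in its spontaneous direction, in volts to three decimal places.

+0.652 V

NO₃⁻/NO is the cathode (higher E°), Cu²⁺/Cu the anode: E°cell = +0.92 − (+0.30) = +0.62 V, n = 6.
Overall: 2 NO₃⁻(aq) + 8 H⁺(aq) + 3 Cu(s) → 2 NO(g) + 4 H₂O(l) + 3 Cu²⁺(aq)
Q = P(NO)^2·[Cu²⁺]^3 / ([NO₃⁻]^2·[H⁺]^8); log Q = -3.269.
E = E° − (0.0592/n) log Q = +0.62 − (0.0592/6)(-3.269) = +0.652 V.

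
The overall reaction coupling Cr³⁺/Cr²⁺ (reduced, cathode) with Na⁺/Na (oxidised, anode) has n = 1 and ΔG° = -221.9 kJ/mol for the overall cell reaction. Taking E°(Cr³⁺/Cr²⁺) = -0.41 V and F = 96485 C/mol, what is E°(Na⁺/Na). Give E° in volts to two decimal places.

-2.71 V

E°cell = −ΔG°/(nF) = −(-221.9×10³)/((1)(96485)) = +2.300 V.
Since Cr³⁺/Cr²⁺ is the cathode and Na⁺/Na the anode, E°cell = E°(Cr³⁺/Cr²⁺) − E°(Na⁺/Na).
So E°(Na⁺/Na) = E°(Cr³⁺/Cr²⁺) − E°cell = (-0.41) − (+2.300) = -2.71 V.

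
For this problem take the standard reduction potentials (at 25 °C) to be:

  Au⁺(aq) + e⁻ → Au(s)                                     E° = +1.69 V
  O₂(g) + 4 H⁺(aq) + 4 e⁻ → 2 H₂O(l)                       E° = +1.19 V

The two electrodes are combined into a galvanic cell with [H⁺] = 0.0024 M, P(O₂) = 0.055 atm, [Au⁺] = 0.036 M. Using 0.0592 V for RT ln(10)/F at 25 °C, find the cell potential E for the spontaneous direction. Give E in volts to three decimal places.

+0.588 V

Au⁺/Au is the cathode (higher E°), O₂/H₂O the anode: E°cell = +1.69 − (+1.19) = +0.50 V, n = 4.
Overall: 4 Au⁺(aq) + 2 H₂O(l) → 4 Au(s) + O₂(g) + 4 H⁺(aq)
Q = P(O₂)·[H⁺]^4 / ([Au⁺]^4); log Q = -5.964.
E = E° − (0.0592/n) log Q = +0.50 − (0.0592/4)(-5.964) = +0.588 V.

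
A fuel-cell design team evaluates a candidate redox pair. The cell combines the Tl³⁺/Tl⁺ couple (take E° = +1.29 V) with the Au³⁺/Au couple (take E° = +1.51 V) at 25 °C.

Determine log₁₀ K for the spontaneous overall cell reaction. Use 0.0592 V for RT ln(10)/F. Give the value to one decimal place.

Cathode: Au³⁺/Au; anode: Tl³⁺/Tl⁺. E°cell = +0.22 V, n = 6.
log K = nE°cell / 0.0592 = (6)(+0.22) / 0.0592 = 22.3.

22.3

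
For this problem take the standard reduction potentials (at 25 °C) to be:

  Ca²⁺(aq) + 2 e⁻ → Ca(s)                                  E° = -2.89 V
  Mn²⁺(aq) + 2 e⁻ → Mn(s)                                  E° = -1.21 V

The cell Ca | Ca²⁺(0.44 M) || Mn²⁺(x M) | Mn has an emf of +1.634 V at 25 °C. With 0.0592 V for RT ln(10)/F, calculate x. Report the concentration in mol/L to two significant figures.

Mn²⁺/Mn is the cathode, Ca²⁺/Ca the anode: E°cell = +1.68 V, n = 2.
Overall reaction: Mn²⁺(aq) + Ca(s) → Mn(s) + Ca²⁺(aq); Q = [Ca²⁺]^1/[Mn²⁺]^1.
From E = E° − (0.0592/n) log Q: log Q = (E° − E)·n/0.0592 = (+1.68 − (+1.634))·2/0.0592 = 1.5541.
So 1·log[Mn²⁺] = 1·log(0.44) − log Q = -0.3565 − (1.5541) = -1.9106; [Mn²⁺] = 10^(-1.9106) ≈ 0.012 M.

0.012 M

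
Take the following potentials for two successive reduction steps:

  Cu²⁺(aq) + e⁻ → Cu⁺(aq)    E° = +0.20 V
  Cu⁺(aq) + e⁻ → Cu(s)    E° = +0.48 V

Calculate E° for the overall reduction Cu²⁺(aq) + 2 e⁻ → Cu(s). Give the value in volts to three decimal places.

Standard free energies of sequential steps add: ΔG°₃ = ΔG°₁ + ΔG°₂, so n₃E°₃ = n₁E°₁ + n₂E°₂.
E°₃ = (1×+0.20 + 1×+0.48) / 2 = (+0.680) / 2 = +0.340 V.

+0.340 V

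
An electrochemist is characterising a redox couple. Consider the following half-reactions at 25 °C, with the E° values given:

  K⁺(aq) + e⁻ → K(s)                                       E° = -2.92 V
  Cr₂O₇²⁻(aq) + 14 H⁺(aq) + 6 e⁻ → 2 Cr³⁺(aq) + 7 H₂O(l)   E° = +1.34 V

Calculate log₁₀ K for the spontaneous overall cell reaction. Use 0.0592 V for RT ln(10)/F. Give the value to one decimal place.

431.8

Cathode: Cr₂O₇²⁻/Cr³⁺; anode: K⁺/K. E°cell = +4.26 V, n = 6.
log K = nE°cell / 0.0592 = (6)(+4.26) / 0.0592 = 431.8.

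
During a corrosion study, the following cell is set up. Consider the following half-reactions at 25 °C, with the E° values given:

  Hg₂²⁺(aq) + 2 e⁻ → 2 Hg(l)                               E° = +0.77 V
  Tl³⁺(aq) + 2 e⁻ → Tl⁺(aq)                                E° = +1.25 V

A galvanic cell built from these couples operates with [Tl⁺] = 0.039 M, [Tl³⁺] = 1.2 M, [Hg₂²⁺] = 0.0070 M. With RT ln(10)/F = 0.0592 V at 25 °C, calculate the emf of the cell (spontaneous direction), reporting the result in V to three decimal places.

Tl³⁺/Tl⁺ is the cathode (higher E°), Hg₂²⁺/Hg the anode: E°cell = +1.25 − (+0.77) = +0.48 V, n = 2.
Overall: Tl³⁺(aq) + 2 Hg(l) → Tl⁺(aq) + Hg₂²⁺(aq)
Q = [Tl⁺]·[Hg₂²⁺] / ([Tl³⁺]); log Q = -3.643.
E = E° − (0.0592/n) log Q = +0.48 − (0.0592/2)(-3.643) = +0.588 V.

+0.588 V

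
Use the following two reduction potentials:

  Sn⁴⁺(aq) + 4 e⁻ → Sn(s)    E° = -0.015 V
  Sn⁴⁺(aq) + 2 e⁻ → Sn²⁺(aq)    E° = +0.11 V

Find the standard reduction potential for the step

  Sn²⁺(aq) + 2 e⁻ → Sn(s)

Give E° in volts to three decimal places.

Sequential free energies add, so n₃E°₃ = n₁E°₁ + n₂E°₂.
With n₃ = 4, and the known step contributing 2×(+0.11) V, the unknown satisfies 2·E° = 4×(-0.015) − 2×(+0.11) = -0.280.
E° = -0.280 / 2 = -0.140 V.

-0.140 V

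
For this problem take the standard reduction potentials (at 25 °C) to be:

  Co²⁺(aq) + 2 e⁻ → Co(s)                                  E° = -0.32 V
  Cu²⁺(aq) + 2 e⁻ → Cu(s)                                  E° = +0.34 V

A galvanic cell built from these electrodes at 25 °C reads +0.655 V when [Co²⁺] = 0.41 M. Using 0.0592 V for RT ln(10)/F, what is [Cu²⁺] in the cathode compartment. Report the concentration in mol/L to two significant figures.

Cu²⁺/Cu is the cathode, Co²⁺/Co the anode: E°cell = +0.66 V, n = 2.
Overall reaction: Cu²⁺(aq) + Co(s) → Cu(s) + Co²⁺(aq); Q = [Co²⁺]^1/[Cu²⁺]^1.
From E = E° − (0.0592/n) log Q: log Q = (E° − E)·n/0.0592 = (+0.66 − (+0.655))·2/0.0592 = 0.1689.
So 1·log[Cu²⁺] = 1·log(0.41) − log Q = -0.3872 − (0.1689) = -0.5561; [Cu²⁺] = 10^(-0.5561) ≈ 0.28 M.

0.28 M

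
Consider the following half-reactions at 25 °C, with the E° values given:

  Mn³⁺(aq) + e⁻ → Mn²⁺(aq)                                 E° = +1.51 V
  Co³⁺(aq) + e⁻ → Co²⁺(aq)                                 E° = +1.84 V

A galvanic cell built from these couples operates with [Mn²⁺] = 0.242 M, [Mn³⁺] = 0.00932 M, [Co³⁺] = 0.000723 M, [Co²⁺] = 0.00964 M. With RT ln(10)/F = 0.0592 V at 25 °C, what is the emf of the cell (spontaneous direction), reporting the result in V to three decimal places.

+0.347 V

Co³⁺/Co²⁺ is the cathode (higher E°), Mn³⁺/Mn²⁺ the anode: E°cell = +1.84 − (+1.51) = +0.33 V, n = 1.
Overall: Co³⁺(aq) + Mn²⁺(aq) → Co²⁺(aq) + Mn³⁺(aq)
Q = [Co²⁺]·[Mn³⁺] / ([Co³⁺]·[Mn²⁺]); log Q = -0.289.
E = E° − (0.0592/n) log Q = +0.33 − (0.0592/1)(-0.289) = +0.347 V.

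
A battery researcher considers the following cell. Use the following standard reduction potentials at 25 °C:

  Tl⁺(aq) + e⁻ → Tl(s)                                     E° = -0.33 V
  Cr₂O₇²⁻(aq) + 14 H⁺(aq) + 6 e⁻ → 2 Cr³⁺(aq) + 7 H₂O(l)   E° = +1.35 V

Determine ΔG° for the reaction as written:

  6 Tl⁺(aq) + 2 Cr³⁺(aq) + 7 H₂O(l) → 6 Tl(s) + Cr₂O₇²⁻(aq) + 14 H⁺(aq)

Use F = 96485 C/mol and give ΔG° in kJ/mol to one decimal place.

+972.6 kJ/mol

As written, Tl⁺/Tl is reduced (cathode) and Cr₂O₇²⁻/Cr³⁺ is oxidised (anode), so E°cell = (-0.33) − (+1.35) = -1.68 V.
Balancing electrons gives n = 6.
ΔG° = −nFE° = −(6)(96485)(-1.68) = 972,569 J = +972.6 kJ/mol.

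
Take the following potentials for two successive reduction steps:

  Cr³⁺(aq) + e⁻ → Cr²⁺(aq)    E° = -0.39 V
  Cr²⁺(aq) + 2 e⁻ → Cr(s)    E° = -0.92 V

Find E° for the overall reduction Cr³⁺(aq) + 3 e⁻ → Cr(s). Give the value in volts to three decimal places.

-0.743 V

Standard free energies of sequential steps add: ΔG°₃ = ΔG°₁ + ΔG°₂, so n₃E°₃ = n₁E°₁ + n₂E°₂.
E°₃ = (1×-0.39 + 2×-0.92) / 3 = (-2.230) / 3 = -0.743 V.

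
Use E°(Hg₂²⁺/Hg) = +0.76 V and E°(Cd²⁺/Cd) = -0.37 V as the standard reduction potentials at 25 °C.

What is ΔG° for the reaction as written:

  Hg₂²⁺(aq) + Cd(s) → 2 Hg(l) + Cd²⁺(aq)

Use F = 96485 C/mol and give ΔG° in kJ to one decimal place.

-218.1 kJ

As written, Hg₂²⁺/Hg is reduced (cathode) and Cd²⁺/Cd is oxidised (anode), so E°cell = (+0.76) − (-0.37) = +1.13 V.
Balancing electrons gives n = 2.
ΔG° = −nFE° = −(2)(96485)(+1.13) = -218,056 J = -218.1 kJ.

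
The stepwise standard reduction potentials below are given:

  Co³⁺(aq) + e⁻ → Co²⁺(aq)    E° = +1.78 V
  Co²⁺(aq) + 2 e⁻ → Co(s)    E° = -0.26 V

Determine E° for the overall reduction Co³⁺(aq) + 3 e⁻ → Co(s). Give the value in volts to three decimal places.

+0.420 V

Adding the free-energy changes (−nFE°) of the two steps gives −n₃FE°₃ = −n₁FE°₁ − n₂FE°₂.
E°₃ = (1×+1.78 + 2×-0.26) / 3 = (+1.260) / 3 = +0.420 V.
E° values themselves are not directly additive — weighting by electron count is essential.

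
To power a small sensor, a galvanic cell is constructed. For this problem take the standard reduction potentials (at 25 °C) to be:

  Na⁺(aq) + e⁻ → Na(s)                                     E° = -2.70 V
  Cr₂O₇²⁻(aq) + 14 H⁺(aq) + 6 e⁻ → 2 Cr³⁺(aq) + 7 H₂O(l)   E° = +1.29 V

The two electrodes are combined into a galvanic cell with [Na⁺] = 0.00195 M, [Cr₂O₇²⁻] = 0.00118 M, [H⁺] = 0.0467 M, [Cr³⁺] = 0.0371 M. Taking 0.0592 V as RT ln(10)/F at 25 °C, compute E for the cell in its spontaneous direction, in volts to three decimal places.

Cr₂O₇²⁻/Cr³⁺ is the cathode (higher E°), Na⁺/Na the anode: E°cell = +1.29 − (-2.70) = +3.99 V, n = 6.
Overall: Cr₂O₇²⁻(aq) + 14 H⁺(aq) + 6 Na(s) → 2 Cr³⁺(aq) + 7 H₂O(l) + 6 Na⁺(aq)
Q = [Cr³⁺]^2·[Na⁺]^6 / ([Cr₂O₇²⁻]·[H⁺]^14); log Q = 2.437.
E = E° − (0.0592/n) log Q = +3.99 − (0.0592/6)(2.437) = +3.966 V.

+3.966 V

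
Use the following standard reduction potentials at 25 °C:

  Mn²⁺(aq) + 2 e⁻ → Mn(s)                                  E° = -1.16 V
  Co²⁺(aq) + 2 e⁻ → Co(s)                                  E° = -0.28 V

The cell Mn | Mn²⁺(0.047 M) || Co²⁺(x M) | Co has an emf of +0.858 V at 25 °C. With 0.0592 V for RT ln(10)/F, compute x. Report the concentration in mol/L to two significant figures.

0.0085 M

Co²⁺/Co is the cathode, Mn²⁺/Mn the anode: E°cell = +0.88 V, n = 2.
Overall reaction: Co²⁺(aq) + Mn(s) → Co(s) + Mn²⁺(aq); Q = [Mn²⁺]^1/[Co²⁺]^1.
From E = E° − (0.0592/n) log Q: log Q = (E° − E)·n/0.0592 = (+0.88 − (+0.858))·2/0.0592 = 0.7432.
So 1·log[Co²⁺] = 1·log(0.047) − log Q = -1.3279 − (0.7432) = -2.0711; [Co²⁺] = 10^(-2.0711) ≈ 0.0085 M.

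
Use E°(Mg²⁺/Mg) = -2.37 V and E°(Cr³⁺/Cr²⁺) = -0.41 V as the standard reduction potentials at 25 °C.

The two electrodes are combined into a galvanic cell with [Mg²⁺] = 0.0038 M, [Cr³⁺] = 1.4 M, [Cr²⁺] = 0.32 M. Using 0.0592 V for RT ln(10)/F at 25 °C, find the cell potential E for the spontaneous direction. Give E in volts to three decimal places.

+2.070 V

Cr³⁺/Cr²⁺ is the cathode (higher E°), Mg²⁺/Mg the anode: E°cell = -0.41 − (-2.37) = +1.96 V, n = 2.
Overall: 2 Cr³⁺(aq) + Mg(s) → 2 Cr²⁺(aq) + Mg²⁺(aq)
Q = [Cr²⁺]^2·[Mg²⁺] / ([Cr³⁺]^2); log Q = -3.702.
E = E° − (0.0592/n) log Q = +1.96 − (0.0592/2)(-3.702) = +2.070 V.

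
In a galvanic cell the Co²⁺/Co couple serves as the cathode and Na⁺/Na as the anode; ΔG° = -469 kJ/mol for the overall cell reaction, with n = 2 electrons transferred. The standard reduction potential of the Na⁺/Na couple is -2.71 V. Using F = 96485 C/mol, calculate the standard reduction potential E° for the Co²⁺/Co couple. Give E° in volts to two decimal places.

-0.28 V

E°cell = −ΔG°/(nF) = −(-469×10³)/((2)(96485)) = +2.430 V.
Since Co²⁺/Co is the cathode and Na⁺/Na the anode, E°cell = E°(Co²⁺/Co) − E°(Na⁺/Na).
So E°(Co²⁺/Co) = E°cell + E°(Na⁺/Na) = +2.430 + (-2.71) = -0.28 V.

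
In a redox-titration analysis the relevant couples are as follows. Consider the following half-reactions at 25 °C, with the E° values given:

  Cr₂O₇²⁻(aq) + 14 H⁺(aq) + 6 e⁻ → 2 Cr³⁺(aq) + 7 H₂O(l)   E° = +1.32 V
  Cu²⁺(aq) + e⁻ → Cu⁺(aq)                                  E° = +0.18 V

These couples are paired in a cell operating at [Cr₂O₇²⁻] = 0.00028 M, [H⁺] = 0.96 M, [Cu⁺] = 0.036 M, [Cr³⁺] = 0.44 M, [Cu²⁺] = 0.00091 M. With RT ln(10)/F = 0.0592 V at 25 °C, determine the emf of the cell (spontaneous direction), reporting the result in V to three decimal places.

+1.204 V

Cr₂O₇²⁻/Cr³⁺ is the cathode (higher E°), Cu²⁺/Cu⁺ the anode: E°cell = +1.32 − (+0.18) = +1.14 V, n = 6.
Overall: Cr₂O₇²⁻(aq) + 14 H⁺(aq) + 6 Cu⁺(aq) → 2 Cr³⁺(aq) + 7 H₂O(l) + 6 Cu²⁺(aq)
Q = [Cr³⁺]^2·[Cu²⁺]^6 / ([Cr₂O₇²⁻]·[H⁺]^14·[Cu⁺]^6); log Q = -6.496.
E = E° − (0.0592/n) log Q = +1.14 − (0.0592/6)(-6.496) = +1.204 V.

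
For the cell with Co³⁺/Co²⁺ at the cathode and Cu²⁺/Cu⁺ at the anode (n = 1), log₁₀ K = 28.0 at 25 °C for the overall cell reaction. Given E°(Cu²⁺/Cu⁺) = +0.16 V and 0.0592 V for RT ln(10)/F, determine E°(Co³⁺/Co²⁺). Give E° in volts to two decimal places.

+1.82 V

E°cell = (0.0592/n)·log K = (0.0592/1)(28.0) = +1.658 V.
Since Co³⁺/Co²⁺ is the cathode and Cu²⁺/Cu⁺ the anode, E°cell = E°(Co³⁺/Co²⁺) − E°(Cu²⁺/Cu⁺).
So E°(Co³⁺/Co²⁺) = E°cell + E°(Cu²⁺/Cu⁺) = +1.658 + (+0.16) = +1.82 V.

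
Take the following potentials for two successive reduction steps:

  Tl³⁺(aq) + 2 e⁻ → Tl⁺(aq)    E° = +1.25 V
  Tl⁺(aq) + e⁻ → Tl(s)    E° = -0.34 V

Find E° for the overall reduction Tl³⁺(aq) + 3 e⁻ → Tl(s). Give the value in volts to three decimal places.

Standard free energies of sequential steps add: ΔG°₃ = ΔG°₁ + ΔG°₂, so n₃E°₃ = n₁E°₁ + n₂E°₂.
E°₃ = (2×+1.25 + 1×-0.34) / 3 = (+2.160) / 3 = +0.720 V.

+0.720 V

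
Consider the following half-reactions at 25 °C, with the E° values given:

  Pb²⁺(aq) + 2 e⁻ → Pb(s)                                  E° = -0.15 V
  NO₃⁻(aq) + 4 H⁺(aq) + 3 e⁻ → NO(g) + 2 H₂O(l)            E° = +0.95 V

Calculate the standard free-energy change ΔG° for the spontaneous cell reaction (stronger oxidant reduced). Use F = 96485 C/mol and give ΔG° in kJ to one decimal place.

-636.8 kJ

NO₃⁻/NO (E° = +0.95 V) is the cathode; Pb²⁺/Pb (E° = -0.15 V) is the anode, so E°cell = +1.10 V.
Balancing electrons gives n = 6 (lcm of 3 and 2).
ΔG° = −nFE° = −(6)(96485)(+1.10) = -636,801 J = -636.8 kJ.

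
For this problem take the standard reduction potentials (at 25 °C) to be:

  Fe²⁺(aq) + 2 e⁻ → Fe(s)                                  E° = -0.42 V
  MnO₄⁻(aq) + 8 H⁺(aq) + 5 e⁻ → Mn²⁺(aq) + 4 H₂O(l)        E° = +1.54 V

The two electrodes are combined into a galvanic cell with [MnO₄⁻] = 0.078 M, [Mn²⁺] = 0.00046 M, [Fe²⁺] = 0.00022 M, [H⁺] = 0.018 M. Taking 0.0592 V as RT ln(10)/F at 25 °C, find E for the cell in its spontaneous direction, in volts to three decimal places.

+1.929 V

MnO₄⁻/Mn²⁺ is the cathode (higher E°), Fe²⁺/Fe the anode: E°cell = +1.54 − (-0.42) = +1.96 V, n = 10.
Overall: 2 MnO₄⁻(aq) + 16 H⁺(aq) + 5 Fe(s) → 2 Mn²⁺(aq) + 8 H₂O(l) + 5 Fe²⁺(aq)
Q = [Mn²⁺]^2·[Fe²⁺]^5 / ([MnO₄⁻]^2·[H⁺]^16); log Q = 5.169.
E = E° − (0.0592/n) log Q = +1.96 − (0.0592/10)(5.169) = +1.929 V.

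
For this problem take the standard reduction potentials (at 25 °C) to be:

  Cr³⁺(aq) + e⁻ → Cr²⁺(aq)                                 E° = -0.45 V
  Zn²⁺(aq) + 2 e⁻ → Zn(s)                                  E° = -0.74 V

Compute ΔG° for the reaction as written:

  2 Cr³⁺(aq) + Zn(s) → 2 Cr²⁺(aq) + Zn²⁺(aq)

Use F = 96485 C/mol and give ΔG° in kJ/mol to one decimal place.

As written, Cr³⁺/Cr²⁺ is reduced (cathode) and Zn²⁺/Zn is oxidised (anode), so E°cell = (-0.45) − (-0.74) = +0.29 V.
Balancing electrons gives n = 2.
ΔG° = −nFE° = −(2)(96485)(+0.29) = -55,961 J = -56.0 kJ/mol.

-56.0 kJ/mol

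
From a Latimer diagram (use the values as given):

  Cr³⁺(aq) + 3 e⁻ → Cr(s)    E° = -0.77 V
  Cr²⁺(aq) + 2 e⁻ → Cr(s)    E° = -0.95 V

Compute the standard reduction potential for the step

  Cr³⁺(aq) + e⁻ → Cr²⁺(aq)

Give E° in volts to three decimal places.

Sequential free energies add, so n₃E°₃ = n₁E°₁ + n₂E°₂.
With n₃ = 3, and the known step contributing 2×(-0.95) V, the unknown satisfies 1·E° = 3×(-0.77) − 2×(-0.95) = -0.410.
E° = -0.410 / 1 = -0.410 V.

-0.410 V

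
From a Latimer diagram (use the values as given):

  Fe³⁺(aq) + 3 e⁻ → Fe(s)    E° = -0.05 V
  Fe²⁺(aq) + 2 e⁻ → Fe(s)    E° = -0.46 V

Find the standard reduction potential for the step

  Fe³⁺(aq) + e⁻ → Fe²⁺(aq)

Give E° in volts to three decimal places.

Sequential free energies add, so n₃E°₃ = n₁E°₁ + n₂E°₂.
With n₃ = 3, and the known step contributing 2×(-0.46) V, the unknown satisfies 1·E° = 3×(-0.05) − 2×(-0.46) = +0.770.
E° = +0.770 / 1 = +0.770 V.

+0.770 V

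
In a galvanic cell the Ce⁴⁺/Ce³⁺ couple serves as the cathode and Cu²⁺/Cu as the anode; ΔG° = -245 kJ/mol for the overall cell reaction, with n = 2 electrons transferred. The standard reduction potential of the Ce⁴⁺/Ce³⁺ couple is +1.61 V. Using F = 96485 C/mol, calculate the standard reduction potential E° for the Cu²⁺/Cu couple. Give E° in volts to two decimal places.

+0.34 V

E°cell = −ΔG°/(nF) = −(-245×10³)/((2)(96485)) = +1.270 V.
Since Ce⁴⁺/Ce³⁺ is the cathode and Cu²⁺/Cu the anode, E°cell = E°(Ce⁴⁺/Ce³⁺) − E°(Cu²⁺/Cu).
So E°(Cu²⁺/Cu) = E°(Ce⁴⁺/Ce³⁺) − E°cell = (+1.61) − (+1.270) = +0.34 V.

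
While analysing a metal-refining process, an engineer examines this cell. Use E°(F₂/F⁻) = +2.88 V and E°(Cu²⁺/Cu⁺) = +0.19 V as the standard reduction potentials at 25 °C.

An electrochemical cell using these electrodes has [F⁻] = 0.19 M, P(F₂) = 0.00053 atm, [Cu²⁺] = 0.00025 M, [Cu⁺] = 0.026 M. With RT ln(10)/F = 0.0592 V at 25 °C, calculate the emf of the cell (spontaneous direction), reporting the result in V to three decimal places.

F₂/F⁻ is the cathode (higher E°), Cu²⁺/Cu⁺ the anode: E°cell = +2.88 − (+0.19) = +2.69 V, n = 2.
Overall: F₂(g) + 2 Cu⁺(aq) → 2 F⁻(aq) + 2 Cu²⁺(aq)
Q = [F⁻]^2·[Cu²⁺]^2 / (P(F₂)·[Cu⁺]^2); log Q = -2.201.
E = E° − (0.0592/n) log Q = +2.69 − (0.0592/2)(-2.201) = +2.755 V.

+2.755 V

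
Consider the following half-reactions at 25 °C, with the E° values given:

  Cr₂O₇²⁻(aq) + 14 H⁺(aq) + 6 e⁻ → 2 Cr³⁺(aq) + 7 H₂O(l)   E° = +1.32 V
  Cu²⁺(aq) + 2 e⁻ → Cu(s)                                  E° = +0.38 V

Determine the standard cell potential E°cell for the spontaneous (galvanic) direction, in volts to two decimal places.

The Cr₂O₇²⁻/Cr³⁺ couple has the higher reduction potential, so it is the cathode; Cu²⁺/Cu is oxidised at the anode.
E°cell = E°(cathode) − E°(anode) = (+1.32) − (+0.38) = +0.94 V.

+0.94 V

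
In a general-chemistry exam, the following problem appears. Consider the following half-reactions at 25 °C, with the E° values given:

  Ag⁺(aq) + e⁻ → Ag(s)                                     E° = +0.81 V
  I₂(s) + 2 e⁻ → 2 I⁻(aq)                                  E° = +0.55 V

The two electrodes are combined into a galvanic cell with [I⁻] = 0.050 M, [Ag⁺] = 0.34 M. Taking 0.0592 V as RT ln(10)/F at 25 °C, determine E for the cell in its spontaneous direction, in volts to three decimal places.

+0.155 V

Ag⁺/Ag is the cathode (higher E°), I₂/I⁻ the anode: E°cell = +0.81 − (+0.55) = +0.26 V, n = 2.
Overall: 2 Ag⁺(aq) + 2 I⁻(aq) → 2 Ag(s) + I₂(s)
Q = 1 / ([Ag⁺]^2·[I⁻]^2); log Q = 3.539.
E = E° − (0.0592/n) log Q = +0.26 − (0.0592/2)(3.539) = +0.155 V.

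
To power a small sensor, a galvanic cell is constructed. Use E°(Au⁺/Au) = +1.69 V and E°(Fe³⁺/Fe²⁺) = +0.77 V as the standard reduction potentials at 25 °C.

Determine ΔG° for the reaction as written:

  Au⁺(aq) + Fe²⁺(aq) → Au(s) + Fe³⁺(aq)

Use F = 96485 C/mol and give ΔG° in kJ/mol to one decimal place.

As written, Au⁺/Au is reduced (cathode) and Fe³⁺/Fe²⁺ is oxidised (anode), so E°cell = (+1.69) − (+0.77) = +0.92 V.
Balancing electrons gives n = 1.
ΔG° = −nFE° = −(1)(96485)(+0.92) = -88,766 J = -88.8 kJ/mol.

-88.8 kJ/mol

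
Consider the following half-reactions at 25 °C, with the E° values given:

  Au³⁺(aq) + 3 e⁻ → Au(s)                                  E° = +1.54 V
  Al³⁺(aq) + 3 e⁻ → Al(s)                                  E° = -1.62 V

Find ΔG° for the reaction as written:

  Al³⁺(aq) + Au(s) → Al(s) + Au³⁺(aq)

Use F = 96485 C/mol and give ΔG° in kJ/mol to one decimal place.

+914.7 kJ/mol

As written, Al³⁺/Al is reduced (cathode) and Au³⁺/Au is oxidised (anode), so E°cell = (-1.62) − (+1.54) = -3.16 V.
Balancing electrons gives n = 3.
ΔG° = −nFE° = −(3)(96485)(-3.16) = 914,678 J = +914.7 kJ/mol.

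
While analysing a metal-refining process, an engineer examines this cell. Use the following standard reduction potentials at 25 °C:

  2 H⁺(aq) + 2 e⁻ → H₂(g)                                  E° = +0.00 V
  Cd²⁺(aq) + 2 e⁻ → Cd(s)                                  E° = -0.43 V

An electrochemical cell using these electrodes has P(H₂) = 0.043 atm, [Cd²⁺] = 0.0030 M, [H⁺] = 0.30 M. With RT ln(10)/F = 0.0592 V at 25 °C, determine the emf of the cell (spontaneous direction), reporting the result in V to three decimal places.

H⁺/H₂ is the cathode (higher E°), Cd²⁺/Cd the anode: E°cell = +0.00 − (-0.43) = +0.43 V, n = 2.
Overall: 2 H⁺(aq) + Cd(s) → H₂(g) + Cd²⁺(aq)
Q = P(H₂)·[Cd²⁺] / ([H⁺]^2); log Q = -2.844.
E = E° − (0.0592/n) log Q = +0.43 − (0.0592/2)(-2.844) = +0.514 V.

+0.514 V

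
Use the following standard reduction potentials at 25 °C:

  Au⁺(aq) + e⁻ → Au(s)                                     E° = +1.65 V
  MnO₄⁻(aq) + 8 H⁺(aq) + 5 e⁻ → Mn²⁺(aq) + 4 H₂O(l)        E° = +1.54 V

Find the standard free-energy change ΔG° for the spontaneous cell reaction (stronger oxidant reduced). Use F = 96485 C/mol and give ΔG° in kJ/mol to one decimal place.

Au⁺/Au (E° = +1.65 V) is the cathode; MnO₄⁻/Mn²⁺ (E° = +1.54 V) is the anode, so E°cell = +0.11 V.
Balancing electrons gives n = 5 (lcm of 1 and 5).
ΔG° = −nFE° = −(5)(96485)(+0.11) = -53,067 J = -53.1 kJ/mol.

-53.1 kJ/mol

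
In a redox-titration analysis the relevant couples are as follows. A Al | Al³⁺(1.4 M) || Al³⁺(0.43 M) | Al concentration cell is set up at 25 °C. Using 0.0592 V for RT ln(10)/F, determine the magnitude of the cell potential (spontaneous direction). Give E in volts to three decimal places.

+0.010 V

For a concentration cell E°cell = 0. The 1.4 M side is the cathode (reduction is favoured where [Al³⁺] is higher).
With n = 3, E = −(0.0592/3) log([Al³⁺]ₐₙ/[Al³⁺]꜀ₐₜ) = −(0.0592/3) log(0.43/1.4) = −(0.0592/3)(-0.513) = +0.010 V.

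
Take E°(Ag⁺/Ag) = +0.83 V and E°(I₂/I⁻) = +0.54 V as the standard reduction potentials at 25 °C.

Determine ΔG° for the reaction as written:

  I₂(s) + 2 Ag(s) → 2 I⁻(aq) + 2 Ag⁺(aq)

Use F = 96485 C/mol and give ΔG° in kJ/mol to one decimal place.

+56.0 kJ/mol

As written, I₂/I⁻ is reduced (cathode) and Ag⁺/Ag is oxidised (anode), so E°cell = (+0.54) − (+0.83) = -0.29 V.
Balancing electrons gives n = 2.
ΔG° = −nFE° = −(2)(96485)(-0.29) = 55,961 J = +56.0 kJ/mol.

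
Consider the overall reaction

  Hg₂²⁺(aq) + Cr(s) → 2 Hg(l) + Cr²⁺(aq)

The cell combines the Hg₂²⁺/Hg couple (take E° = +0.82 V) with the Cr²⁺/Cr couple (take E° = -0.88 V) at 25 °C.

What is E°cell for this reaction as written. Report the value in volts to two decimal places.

The Hg₂²⁺/Hg couple has the higher reduction potential, so it is the cathode; Cr²⁺/Cr is oxidised at the anode.
E°cell = E°(cathode) − E°(anode) = (+0.82) − (-0.88) = +1.70 V.

+1.70 V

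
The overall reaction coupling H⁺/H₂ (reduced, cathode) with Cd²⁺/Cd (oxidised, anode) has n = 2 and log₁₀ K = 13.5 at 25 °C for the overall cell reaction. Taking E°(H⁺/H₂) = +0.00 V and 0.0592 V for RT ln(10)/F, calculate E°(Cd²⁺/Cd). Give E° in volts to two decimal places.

E°cell = (0.0592/n)·log K = (0.0592/2)(13.5) = +0.400 V.
Since H⁺/H₂ is the cathode and Cd²⁺/Cd the anode, E°cell = E°(H⁺/H₂) − E°(Cd²⁺/Cd).
So E°(Cd²⁺/Cd) = E°(H⁺/H₂) − E°cell = (+0.00) − (+0.400) = -0.40 V.

-0.40 V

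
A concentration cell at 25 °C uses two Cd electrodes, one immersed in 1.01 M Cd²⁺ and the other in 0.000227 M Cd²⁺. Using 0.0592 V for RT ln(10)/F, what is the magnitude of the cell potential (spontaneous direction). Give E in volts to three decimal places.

For a concentration cell E°cell = 0. The 1.01 M side is the cathode (reduction is favoured where [Cd²⁺] is higher).
With n = 2, E = −(0.0592/2) log([Cd²⁺]ₐₙ/[Cd²⁺]꜀ₐₜ) = −(0.0592/2) log(0.000227/1.01) = −(0.0592/2)(-3.648) = +0.108 V.

+0.108 V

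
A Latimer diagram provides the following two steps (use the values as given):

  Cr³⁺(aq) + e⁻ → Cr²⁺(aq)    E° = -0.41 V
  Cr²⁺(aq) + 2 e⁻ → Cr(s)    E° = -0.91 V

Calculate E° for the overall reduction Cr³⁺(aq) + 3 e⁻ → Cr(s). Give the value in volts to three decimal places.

-0.743 V

Standard free energies of sequential steps add: ΔG°₃ = ΔG°₁ + ΔG°₂, so n₃E°₃ = n₁E°₁ + n₂E°₂.
E°₃ = (1×-0.41 + 2×-0.91) / 3 = (-2.230) / 3 = -0.743 V.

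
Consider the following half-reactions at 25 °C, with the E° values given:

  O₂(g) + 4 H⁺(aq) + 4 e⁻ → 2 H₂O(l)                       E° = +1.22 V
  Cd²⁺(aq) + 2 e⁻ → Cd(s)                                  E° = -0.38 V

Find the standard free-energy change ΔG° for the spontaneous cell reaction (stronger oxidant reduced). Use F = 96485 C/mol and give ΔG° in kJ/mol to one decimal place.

O₂/H₂O (E° = +1.22 V) is the cathode; Cd²⁺/Cd (E° = -0.38 V) is the anode, so E°cell = +1.60 V.
Balancing electrons gives n = 4 (lcm of 4 and 2).
ΔG° = −nFE° = −(4)(96485)(+1.60) = -617,504 J = -617.5 kJ/mol.

-617.5 kJ/mol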